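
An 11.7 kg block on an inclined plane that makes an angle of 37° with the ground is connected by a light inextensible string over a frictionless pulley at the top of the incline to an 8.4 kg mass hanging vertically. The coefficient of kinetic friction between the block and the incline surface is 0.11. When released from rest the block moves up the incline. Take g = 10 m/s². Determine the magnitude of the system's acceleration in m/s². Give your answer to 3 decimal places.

For the block on the incline: the weight component along the slope is m₁g sin 37° = 11.7 × 10 × 0.6018 = 70.411 N and the normal force is N = m₁g cos 37° = 93.440 N.
Kinetic friction opposes the block's motion up the incline: f = μN = 0.11 × 93.440 = 10.278 N acting down the slope.
Newton's second law for the block (up-slope positive): T − 70.411 − 10.278 = 11.7 a. For the hanging mass (downward positive): 8.4 × 10 − T = 8.4 a.
Adding the two equations eliminates T: 3.311 = 20.1 a, so a = 0.1647 m/s².

0.165 m/s²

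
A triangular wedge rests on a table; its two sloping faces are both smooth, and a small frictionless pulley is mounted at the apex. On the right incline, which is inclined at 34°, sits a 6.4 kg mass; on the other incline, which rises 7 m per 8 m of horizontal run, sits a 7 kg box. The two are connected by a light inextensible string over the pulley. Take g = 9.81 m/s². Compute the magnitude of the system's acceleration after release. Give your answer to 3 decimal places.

0.755 m/s²

Resolve each weight along its own incline: the 6.4 kg mass has component 6.4 × 9.81 × sin 34° = 35.108 N down its slope, and the 7 kg mass has 7 × 9.81 × sin 41.19° = 45.220 N down its slope.
The 7 kg side's 45.220 N exceeds the other side's 35.108 N, so that mass slides down and the 6.4 kg mass slides up. Taking that direction as positive, Newton's second law for the whole system gives 45.220 − 35.108 = (6.4 + 7) a, so a = 10.112 / 13.4 = 0.7546 m/s².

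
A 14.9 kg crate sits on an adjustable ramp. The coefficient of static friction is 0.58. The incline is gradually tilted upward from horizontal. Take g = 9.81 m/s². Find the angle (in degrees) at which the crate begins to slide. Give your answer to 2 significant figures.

30°

At the threshold of sliding, static friction is at its maximum μ_s N and exactly balances the weight component along the incline: mg sin θ = μ_s mg cos θ.
Hence tan θ = μ_s = 0.58, so θ = arctan(0.58) = 30.1137°.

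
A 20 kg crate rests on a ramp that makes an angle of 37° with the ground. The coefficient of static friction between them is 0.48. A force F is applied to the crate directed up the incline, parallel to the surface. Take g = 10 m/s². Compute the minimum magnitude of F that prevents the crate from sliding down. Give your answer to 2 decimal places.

43.69 N

The normal force is N = mg cos 37° = 159.727 N. With F at its minimum the crate is on the verge of sliding down, so static friction is at its maximum μ_s N = 0.48 × 159.727 = 76.669 N and acts up the slope.
Equilibrium along the incline: F + μ_s N = mg sin 37°, so F = 120.363 − 76.669 = 43.694 N.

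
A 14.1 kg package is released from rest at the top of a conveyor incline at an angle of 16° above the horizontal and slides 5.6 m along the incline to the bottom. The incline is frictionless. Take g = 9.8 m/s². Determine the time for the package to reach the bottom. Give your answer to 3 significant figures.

The weight component along the incline is mg sin 16° = 38.088 N and the normal force is N = mg cos 16° = 132.827 N.
With no friction, a = g sin 16° = 2.7012 m/s².
Starting from rest, L = ½at², so t = √(2L/a) = √(2 × 5.6 / 2.7012) = 2.0362 s.

2.04 s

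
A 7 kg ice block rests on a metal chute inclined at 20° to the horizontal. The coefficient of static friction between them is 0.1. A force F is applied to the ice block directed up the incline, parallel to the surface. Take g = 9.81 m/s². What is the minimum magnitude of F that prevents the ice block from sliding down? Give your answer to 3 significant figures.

17.0 N

The normal force is N = mg cos 20° = 64.529 N. With F at its minimum the ice block is on the verge of sliding down, so static friction is at its maximum μ_s N = 0.1 × 64.529 = 6.453 N and acts up the slope.
Equilibrium along the incline: F + μ_s N = mg sin 20°, so F = 23.487 − 6.453 = 17.034 N.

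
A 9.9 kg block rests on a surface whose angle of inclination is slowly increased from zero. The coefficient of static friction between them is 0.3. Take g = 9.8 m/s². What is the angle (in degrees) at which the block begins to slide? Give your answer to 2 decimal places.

16.70°

At the threshold of sliding, static friction is at its maximum μ_s N and exactly balances the weight component along the incline: mg sin θ = μ_s mg cos θ.
Hence tan θ = μ_s = 0.3, so θ = arctan(0.3) = 16.6992°.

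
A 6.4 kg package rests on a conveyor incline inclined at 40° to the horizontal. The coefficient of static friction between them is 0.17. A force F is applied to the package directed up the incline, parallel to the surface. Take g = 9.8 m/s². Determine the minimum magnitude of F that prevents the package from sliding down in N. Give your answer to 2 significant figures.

The normal force is N = mg cos 40° = 48.046 N. With F at its minimum the package is on the verge of sliding down, so static friction is at its maximum μ_s N = 0.17 × 48.046 = 8.168 N and acts up the slope.
Equilibrium along the incline: F + μ_s N = mg sin 40°, so F = 40.316 − 8.168 = 32.148 N.

32 N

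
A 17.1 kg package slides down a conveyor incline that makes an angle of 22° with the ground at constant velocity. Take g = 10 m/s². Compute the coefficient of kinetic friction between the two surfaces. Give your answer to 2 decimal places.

0.40

At constant velocity the net force along the incline is zero: mg sin 22° = μ mg cos 22°.
So μ = tan 22° = 0.3746 / 0.9272 = 0.4040.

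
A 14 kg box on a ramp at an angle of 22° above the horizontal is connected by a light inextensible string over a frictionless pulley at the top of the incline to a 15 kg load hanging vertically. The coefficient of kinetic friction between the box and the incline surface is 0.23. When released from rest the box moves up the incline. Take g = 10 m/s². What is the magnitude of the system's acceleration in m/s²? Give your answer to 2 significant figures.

2.3 m/s²

For the box on the incline: the weight component along the slope is m₁g sin 22° = 14 × 10 × 0.3746 = 52.444 N and the normal force is N = m₁g cos 22° = 129.806 N.
Kinetic friction opposes the box's motion up the incline: f = μN = 0.23 × 129.806 = 29.855 N acting down the slope.
Newton's second law for the box (up-slope positive): T − 52.444 − 29.855 = 14 a. For the hanging load (downward positive): 15 × 10 − T = 15 a.
Adding the two equations eliminates T: 67.701 = 29 a, so a = 2.3345 m/s².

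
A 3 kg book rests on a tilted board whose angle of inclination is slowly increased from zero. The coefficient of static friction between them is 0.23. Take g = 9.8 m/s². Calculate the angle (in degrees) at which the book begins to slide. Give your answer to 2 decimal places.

12.95°

At the threshold of sliding, static friction is at its maximum μ_s N and exactly balances the weight component along the incline: mg sin θ = μ_s mg cos θ.
Hence tan θ = μ_s = 0.23, so θ = arctan(0.23) = 12.9528°.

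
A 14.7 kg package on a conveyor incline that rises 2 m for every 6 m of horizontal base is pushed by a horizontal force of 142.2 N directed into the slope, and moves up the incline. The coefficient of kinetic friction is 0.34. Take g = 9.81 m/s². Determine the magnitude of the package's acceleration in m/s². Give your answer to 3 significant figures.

The horizontal push has components F cos 18.43° = 142.2 × 0.9487 = 134.905 N up the incline and F sin 18.43° = 142.2 × 0.3162 = 44.964 N pressing into the surface.
The normal force is therefore N = mg cos 18.43° + F sin 18.43° = 136.809 + 44.964 = 181.773 N, and kinetic friction down the slope is μN = 0.34 × 181.773 = 61.803 N.
Along the incline: F cos 18.43° − mg sin 18.43° − μN = ma, so 134.905 − 45.598 − 61.803 = 14.7 a, giving a = 1.8710 m/s².

1.87 m/s²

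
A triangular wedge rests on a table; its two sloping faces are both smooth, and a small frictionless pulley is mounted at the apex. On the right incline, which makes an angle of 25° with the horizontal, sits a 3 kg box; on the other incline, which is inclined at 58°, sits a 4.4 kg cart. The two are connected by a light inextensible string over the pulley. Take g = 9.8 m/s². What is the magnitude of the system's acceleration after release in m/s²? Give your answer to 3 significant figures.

Resolve each weight along its own incline: the 3 kg mass has component 3 × 9.8 × sin 25° = 12.425 N down its slope, and the 4.4 kg mass has 4.4 × 9.8 × sin 58° = 36.568 N down its slope.
The 4.4 kg side's 36.568 N exceeds the other side's 12.425 N, so that mass slides down and the 3 kg mass slides up. Taking that direction as positive, Newton's second law for the whole system gives 36.568 − 12.425 = (3 + 4.4) a, so a = 24.143 / 7.4 = 3.2626 m/s².

3.26 m/s²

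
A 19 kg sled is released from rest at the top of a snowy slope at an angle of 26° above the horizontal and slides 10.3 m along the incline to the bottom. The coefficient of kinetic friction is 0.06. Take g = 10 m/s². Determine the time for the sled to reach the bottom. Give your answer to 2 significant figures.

The weight component along the incline is mg sin 26° = 83.291 N and the normal force is N = mg cos 26° = 170.771 N.
Friction up the slope is f = μN = 0.06 × 170.771 = 10.246 N, so the net downslope force is 83.291 − 10.246 = 73.045 N and a = 73.045 / 19 = 3.8445 m/s².
Starting from rest, L = ½at², so t = √(2L/a) = √(2 × 10.3 / 3.8445) = 2.3148 s.

2.3 s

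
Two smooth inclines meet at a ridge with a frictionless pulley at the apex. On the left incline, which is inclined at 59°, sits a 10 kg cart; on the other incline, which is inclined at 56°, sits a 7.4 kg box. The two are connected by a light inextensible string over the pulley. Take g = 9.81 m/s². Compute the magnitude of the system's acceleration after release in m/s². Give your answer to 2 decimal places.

Resolve each weight along its own incline: the 10 kg mass has component 10 × 9.81 × sin 59° = 84.088 N down its slope, and the 7.4 kg mass has 7.4 × 9.81 × sin 56° = 60.183 N down its slope.
The 10 kg side's 84.088 N exceeds the other side's 60.183 N, so that mass slides down and the 7.4 kg mass slides up. Taking that direction as positive, Newton's second law for the whole system gives 84.088 − 60.183 = (10 + 7.4) a, so a = 23.905 / 17.4 = 1.3739 m/s².

1.37 m/s²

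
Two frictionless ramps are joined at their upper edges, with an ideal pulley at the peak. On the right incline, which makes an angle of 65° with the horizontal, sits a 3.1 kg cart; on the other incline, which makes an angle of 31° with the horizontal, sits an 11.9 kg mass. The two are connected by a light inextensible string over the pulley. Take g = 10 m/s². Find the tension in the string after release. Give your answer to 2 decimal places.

34.96 N

Resolve each weight along its own incline: the 3.1 kg mass has component 3.1 × 10 × sin 65° = 28.096 N down its slope, and the 11.9 kg mass has 11.9 × 10 × sin 31° = 61.290 N down its slope.
The 11.9 kg side's 61.290 N exceeds the other side's 28.096 N, so that mass slides down and the 3.1 kg mass slides up. Taking that direction as positive, Newton's second law for the whole system gives 61.290 − 28.096 = (3.1 + 11.9) a, so a = 33.194 / 15 = 2.2129 m/s².
For the 3.1 kg mass (up-slope positive): T − 28.096 = 3.1 × 2.2129, so T = 34.956 N.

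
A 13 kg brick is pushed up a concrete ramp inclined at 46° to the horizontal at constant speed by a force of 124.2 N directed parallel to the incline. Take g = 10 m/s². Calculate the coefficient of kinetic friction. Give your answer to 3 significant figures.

0.340

At constant speed ΣF = 0 along the incline. The applied 124.2 N acts up the slope; the weight component mg sin 46° = 93.514 N and kinetic friction μN both act down the slope.
So 124.2 = 93.514 + μ × 90.306, giving μ = (124.2 − 93.514) / 90.306 = 0.3398.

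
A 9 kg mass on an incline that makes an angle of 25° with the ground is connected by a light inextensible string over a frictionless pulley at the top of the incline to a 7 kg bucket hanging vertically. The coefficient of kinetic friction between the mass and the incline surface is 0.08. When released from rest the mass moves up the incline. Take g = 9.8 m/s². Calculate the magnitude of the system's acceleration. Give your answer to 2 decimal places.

For the mass on the incline: the weight component along the slope is m₁g sin 25° = 9 × 9.8 × 0.4226 = 37.273 N and the normal force is N = m₁g cos 25° = 79.936 N.
Kinetic friction opposes the mass's motion up the incline: f = μN = 0.08 × 79.936 = 6.395 N acting down the slope.
Newton's second law for the mass (up-slope positive): T − 37.273 − 6.395 = 9 a. For the hanging bucket (downward positive): 7 × 9.8 − T = 7 a.
Adding the two equations eliminates T: 24.932 = 16 a, so a = 1.5582 m/s².

1.56 m/s²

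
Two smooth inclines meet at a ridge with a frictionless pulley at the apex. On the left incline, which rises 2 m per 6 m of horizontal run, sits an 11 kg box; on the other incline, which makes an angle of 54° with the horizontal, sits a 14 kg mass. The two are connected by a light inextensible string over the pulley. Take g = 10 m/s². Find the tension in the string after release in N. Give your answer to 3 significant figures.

Resolve each weight along its own incline: the 11 kg mass has component 11 × 10 × sin 18.43° = 34.785 N down its slope, and the 14 kg mass has 14 × 10 × sin 54° = 113.262 N down its slope.
The 14 kg side's 113.262 N exceeds the other side's 34.785 N, so that mass slides down and the 11 kg mass slides up. Taking that direction as positive, Newton's second law for the whole system gives 113.262 − 34.785 = (11 + 14) a, so a = 78.477 / 25 = 3.1391 m/s².
For the 11 kg mass (up-slope positive): T − 34.785 = 11 × 3.1391, so T = 69.315 N.

69.3 N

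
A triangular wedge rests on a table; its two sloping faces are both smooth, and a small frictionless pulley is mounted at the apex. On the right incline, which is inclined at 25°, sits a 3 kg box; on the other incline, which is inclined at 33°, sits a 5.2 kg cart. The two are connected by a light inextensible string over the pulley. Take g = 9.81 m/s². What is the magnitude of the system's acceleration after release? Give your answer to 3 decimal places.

Resolve each weight along its own incline: the 3 kg mass has component 3 × 9.81 × sin 25° = 12.438 N down its slope, and the 5.2 kg mass has 5.2 × 9.81 × sin 33° = 27.783 N down its slope.
The 5.2 kg side's 27.783 N exceeds the other side's 12.438 N, so that mass slides down and the 3 kg mass slides up. Taking that direction as positive, Newton's second law for the whole system gives 27.783 − 12.438 = (3 + 5.2) a, so a = 15.345 / 8.2 = 1.8713 m/s².

1.871 m/s²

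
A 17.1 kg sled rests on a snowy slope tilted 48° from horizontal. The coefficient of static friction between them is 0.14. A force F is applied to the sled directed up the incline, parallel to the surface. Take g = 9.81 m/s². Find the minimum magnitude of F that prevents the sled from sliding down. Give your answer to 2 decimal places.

The normal force is N = mg cos 48° = 112.247 N. With F at its minimum the sled is on the verge of sliding down, so static friction is at its maximum μ_s N = 0.14 × 112.247 = 15.715 N and acts up the slope.
Equilibrium along the incline: F + μ_s N = mg sin 48°, so F = 124.663 − 15.715 = 108.948 N.

108.95 N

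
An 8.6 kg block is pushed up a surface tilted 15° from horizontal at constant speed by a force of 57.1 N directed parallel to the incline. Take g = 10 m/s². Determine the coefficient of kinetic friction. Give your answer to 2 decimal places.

0.42

At constant speed ΣF = 0 along the incline. The applied 57.1 N acts up the slope; the weight component mg sin 15° = 22.258 N and kinetic friction μN both act down the slope.
So 57.1 = 22.258 + μ × 83.070, giving μ = (57.1 − 22.258) / 83.070 = 0.4194.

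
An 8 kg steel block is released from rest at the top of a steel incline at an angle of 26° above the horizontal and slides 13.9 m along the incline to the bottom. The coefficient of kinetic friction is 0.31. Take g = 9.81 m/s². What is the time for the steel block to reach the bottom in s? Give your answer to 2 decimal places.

The weight component along the incline is mg sin 26° = 34.403 N and the normal force is N = mg cos 26° = 70.537 N.
Friction up the slope is f = μN = 0.31 × 70.537 = 21.866 N, so the net downslope force is 34.403 − 21.866 = 12.537 N and a = 12.537 / 8 = 1.5671 m/s².
Starting from rest, L = ½at², so t = √(2L/a) = √(2 × 13.9 / 1.5671) = 4.2119 s.

4.21 s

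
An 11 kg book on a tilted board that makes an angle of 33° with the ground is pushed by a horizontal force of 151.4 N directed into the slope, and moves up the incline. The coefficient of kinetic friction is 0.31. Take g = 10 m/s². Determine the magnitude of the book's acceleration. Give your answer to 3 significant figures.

1.17 m/s²

The horizontal push has components F cos 33° = 151.4 × 0.8387 = 126.979 N up the incline and F sin 33° = 151.4 × 0.5446 = 82.452 N pressing into the surface.
The normal force is therefore N = mg cos 33° + F sin 33° = 92.257 + 82.452 = 174.709 N, and kinetic friction down the slope is μN = 0.31 × 174.709 = 54.160 N.
Along the incline: F cos 33° − mg sin 33° − μN = ma, so 126.979 − 59.906 − 54.160 = 11 a, giving a = 1.1739 m/s².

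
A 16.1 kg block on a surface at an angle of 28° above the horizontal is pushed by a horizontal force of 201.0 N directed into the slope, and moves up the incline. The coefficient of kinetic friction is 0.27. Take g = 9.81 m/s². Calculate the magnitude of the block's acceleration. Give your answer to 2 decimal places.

2.50 m/s²

The horizontal push has components F cos 28° = 201.0 × 0.8829 = 177.463 N up the incline and F sin 28° = 201.0 × 0.4695 = 94.369 N pressing into the surface.
The normal force is therefore N = mg cos 28° + F sin 28° = 139.446 + 94.369 = 233.815 N, and kinetic friction down the slope is μN = 0.27 × 233.815 = 63.130 N.
Along the incline: F cos 28° − mg sin 28° − μN = ma, so 177.463 − 74.153 − 63.130 = 16.1 a, giving a = 2.4957 m/s².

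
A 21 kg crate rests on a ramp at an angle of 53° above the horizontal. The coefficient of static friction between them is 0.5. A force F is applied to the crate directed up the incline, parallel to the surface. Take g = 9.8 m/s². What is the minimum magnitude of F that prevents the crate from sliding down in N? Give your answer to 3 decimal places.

102.432 N

The normal force is N = mg cos 53° = 123.854 N. With F at its minimum the crate is on the verge of sliding down, so static friction is at its maximum μ_s N = 0.5 × 123.854 = 61.927 N and acts up the slope.
Equilibrium along the incline: F + μ_s N = mg sin 53°, so F = 164.359 − 61.927 = 102.432 N.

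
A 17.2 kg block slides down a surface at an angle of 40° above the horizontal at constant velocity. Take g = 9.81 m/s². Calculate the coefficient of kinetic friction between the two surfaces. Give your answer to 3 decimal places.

0.839

At constant velocity the net force along the incline is zero: mg sin 40° = μ mg cos 40°.
So μ = tan 40° = 0.6428 / 0.7660 = 0.8392.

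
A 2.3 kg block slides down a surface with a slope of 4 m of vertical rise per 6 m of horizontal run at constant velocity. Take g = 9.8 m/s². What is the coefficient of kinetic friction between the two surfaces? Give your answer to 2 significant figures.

At constant velocity the net force along the incline is zero: mg sin 33.69° = μ mg cos 33.69°.
So μ = tan 33.69° = 0.5547 / 0.8321 = 0.6666.

0.67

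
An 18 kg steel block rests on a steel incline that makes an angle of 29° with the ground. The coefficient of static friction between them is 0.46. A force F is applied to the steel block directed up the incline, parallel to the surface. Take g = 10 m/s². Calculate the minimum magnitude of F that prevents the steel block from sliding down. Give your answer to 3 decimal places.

The normal force is N = mg cos 29° = 157.432 N. With F at its minimum the steel block is on the verge of sliding down, so static friction is at its maximum μ_s N = 0.46 × 157.432 = 72.419 N and acts up the slope.
Equilibrium along the incline: F + μ_s N = mg sin 29°, so F = 87.266 − 72.419 = 14.847 N.

14.847 N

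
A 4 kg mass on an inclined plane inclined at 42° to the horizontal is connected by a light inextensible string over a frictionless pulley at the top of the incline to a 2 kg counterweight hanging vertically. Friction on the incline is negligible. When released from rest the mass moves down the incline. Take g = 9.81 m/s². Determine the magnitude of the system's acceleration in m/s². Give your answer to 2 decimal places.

For the mass on the incline: the weight component along the slope is m₁g sin 42° = 4 × 9.81 × 0.6691 = 26.255 N and the normal force is N = m₁g cos 42° = 29.161 N.
Newton's second law for the mass (down-slope positive): 26.255 − T = 4 a. For the hanging counterweight (upward positive): T − 2 × 9.81 = 2 a.
Adding the two equations eliminates T: 6.635 = 6 a, so a = 1.1058 m/s².

1.11 m/s²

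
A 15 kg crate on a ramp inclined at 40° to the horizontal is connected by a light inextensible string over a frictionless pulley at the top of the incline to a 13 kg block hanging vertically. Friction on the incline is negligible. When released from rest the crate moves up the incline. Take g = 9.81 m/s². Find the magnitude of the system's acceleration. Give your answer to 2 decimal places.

For the crate on the incline: the weight component along the slope is m₁g sin 40° = 15 × 9.81 × 0.6428 = 94.588 N and the normal force is N = m₁g cos 40° = 112.723 N.
Newton's second law for the crate (up-slope positive): T − 94.588 = 15 a. For the hanging block (downward positive): 13 × 9.81 − T = 13 a.
Adding the two equations eliminates T: 32.942 = 28 a, so a = 1.1765 m/s².

1.18 m/s²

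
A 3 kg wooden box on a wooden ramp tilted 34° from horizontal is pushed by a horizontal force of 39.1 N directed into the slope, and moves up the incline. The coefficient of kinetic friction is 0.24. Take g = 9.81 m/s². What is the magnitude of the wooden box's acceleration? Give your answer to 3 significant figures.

1.62 m/s²

The horizontal push has components F cos 34° = 39.1 × 0.8290 = 32.414 N up the incline and F sin 34° = 39.1 × 0.5592 = 21.865 N pressing into the surface.
The normal force is therefore N = mg cos 34° + F sin 34° = 24.397 + 21.865 = 46.262 N, and kinetic friction down the slope is μN = 0.24 × 46.262 = 11.103 N.
Along the incline: F cos 34° − mg sin 34° − μN = ma, so 32.414 − 16.457 − 11.103 = 3 a, giving a = 1.6180 m/s².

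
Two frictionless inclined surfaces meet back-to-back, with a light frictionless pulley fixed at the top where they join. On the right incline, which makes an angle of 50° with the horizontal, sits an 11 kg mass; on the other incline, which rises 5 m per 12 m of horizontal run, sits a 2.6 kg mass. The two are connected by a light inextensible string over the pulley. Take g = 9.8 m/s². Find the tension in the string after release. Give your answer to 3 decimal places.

23.714 N

Resolve each weight along its own incline: the 11 kg mass has component 11 × 9.8 × sin 50° = 82.580 N down its slope, and the 2.6 kg mass has 2.6 × 9.8 × sin 22.62° = 9.800 N down its slope.
The 11 kg side's 82.580 N exceeds the other side's 9.800 N, so that mass slides down and the 2.6 kg mass slides up. Taking that direction as positive, Newton's second law for the whole system gives 82.580 − 9.800 = (11 + 2.6) a, so a = 72.780 / 13.6 = 5.3515 m/s².
For the 2.6 kg mass (up-slope positive): T − 9.800 = 2.6 × 5.3515, so T = 23.714 N.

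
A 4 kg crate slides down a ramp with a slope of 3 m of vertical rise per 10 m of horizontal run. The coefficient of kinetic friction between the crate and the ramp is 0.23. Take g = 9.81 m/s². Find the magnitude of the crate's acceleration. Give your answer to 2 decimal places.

Resolving the weight along the incline: the component pulling the crate down the slope is mg sin 16.70° = 4 × 9.81 × 0.2873 = 11.274 N, and the normal force is N = mg cos 16.70° = 4 × 9.81 × 0.9578 = 37.584 N.
Kinetic friction acts up the slope with magnitude f = μN = 0.23 × 37.584 = 8.644 N.
Net force along the incline is 11.274 − 8.644 = 2.630 N, so a = 2.630 / 4 = 0.6575 m/s².

0.66 m/s²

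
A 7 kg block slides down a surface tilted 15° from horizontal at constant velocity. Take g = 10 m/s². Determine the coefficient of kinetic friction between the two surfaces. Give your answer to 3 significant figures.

At constant velocity the net force along the incline is zero: mg sin 15° = μ mg cos 15°.
So μ = tan 15° = 0.2588 / 0.9659 = 0.2679.

0.268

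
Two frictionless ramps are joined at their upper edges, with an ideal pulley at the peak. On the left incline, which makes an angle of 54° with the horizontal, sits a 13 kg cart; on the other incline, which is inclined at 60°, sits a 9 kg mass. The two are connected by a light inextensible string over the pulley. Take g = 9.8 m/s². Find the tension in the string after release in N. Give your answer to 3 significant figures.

87.3 N

Resolve each weight along its own incline: the 13 kg mass has component 13 × 9.8 × sin 54° = 103.069 N down its slope, and the 9 kg mass has 9 × 9.8 × sin 60° = 76.383 N down its slope.
The 13 kg side's 103.069 N exceeds the other side's 76.383 N, so that mass slides down and the 9 kg mass slides up. Taking that direction as positive, Newton's second law for the whole system gives 103.069 − 76.383 = (13 + 9) a, so a = 26.686 / 22 = 1.2130 m/s².
For the 9 kg mass (up-slope positive): T − 76.383 = 9 × 1.2130, so T = 87.300 N.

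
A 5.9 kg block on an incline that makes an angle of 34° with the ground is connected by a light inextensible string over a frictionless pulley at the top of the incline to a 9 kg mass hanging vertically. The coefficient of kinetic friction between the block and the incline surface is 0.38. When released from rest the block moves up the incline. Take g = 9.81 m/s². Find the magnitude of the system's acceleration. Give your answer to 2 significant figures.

For the block on the incline: the weight component along the slope is m₁g sin 34° = 5.9 × 9.81 × 0.5592 = 32.366 N and the normal force is N = m₁g cos 34° = 47.984 N.
Kinetic friction opposes the block's motion up the incline: f = μN = 0.38 × 47.984 = 18.234 N acting down the slope.
Newton's second law for the block (up-slope positive): T − 32.366 − 18.234 = 5.9 a. For the hanging mass (downward positive): 9 × 9.81 − T = 9 a.
Adding the two equations eliminates T: 37.690 = 14.9 a, so a = 2.5295 m/s².

2.5 m/s²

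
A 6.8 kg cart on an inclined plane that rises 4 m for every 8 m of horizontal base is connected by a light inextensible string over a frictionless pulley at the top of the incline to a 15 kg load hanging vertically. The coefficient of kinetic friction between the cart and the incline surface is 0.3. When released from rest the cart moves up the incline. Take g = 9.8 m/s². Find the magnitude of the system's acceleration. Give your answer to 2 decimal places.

For the cart on the incline: the weight component along the slope is m₁g sin 26.57° = 6.8 × 9.8 × 0.4472 = 29.801 N and the normal force is N = m₁g cos 26.57° = 59.605 N.
Kinetic friction opposes the cart's motion up the incline: f = μN = 0.3 × 59.605 = 17.881 N acting down the slope.
Newton's second law for the cart (up-slope positive): T − 29.801 − 17.881 = 6.8 a. For the hanging load (downward positive): 15 × 9.8 − T = 15 a.
Adding the two equations eliminates T: 99.318 = 21.8 a, so a = 4.5559 m/s².

4.56 m/s²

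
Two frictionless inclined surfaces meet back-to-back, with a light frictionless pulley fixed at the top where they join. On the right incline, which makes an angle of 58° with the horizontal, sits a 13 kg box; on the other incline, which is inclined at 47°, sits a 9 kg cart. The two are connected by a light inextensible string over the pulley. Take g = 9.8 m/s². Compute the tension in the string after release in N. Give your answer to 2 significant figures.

Resolve each weight along its own incline: the 13 kg mass has component 13 × 9.8 × sin 58° = 108.041 N down its slope, and the 9 kg mass has 9 × 9.8 × sin 47° = 64.505 N down its slope.
The 13 kg side's 108.041 N exceeds the other side's 64.505 N, so that mass slides down and the 9 kg mass slides up. Taking that direction as positive, Newton's second law for the whole system gives 108.041 − 64.505 = (13 + 9) a, so a = 43.536 / 22 = 1.9789 m/s².
For the 9 kg mass (up-slope positive): T − 64.505 = 9 × 1.9789, so T = 82.315 N.

82 N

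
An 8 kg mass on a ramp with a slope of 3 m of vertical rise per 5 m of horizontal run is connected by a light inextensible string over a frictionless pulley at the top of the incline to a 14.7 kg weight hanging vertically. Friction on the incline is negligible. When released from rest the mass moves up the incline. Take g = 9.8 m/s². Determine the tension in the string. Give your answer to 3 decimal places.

For the mass on the incline: the weight component along the slope is m₁g sin 30.96° = 8 × 9.8 × 0.5145 = 40.337 N and the normal force is N = m₁g cos 30.96° = 67.227 N.
Newton's second law for the mass (up-slope positive): T − 40.337 = 8 a. For the hanging weight (downward positive): 14.7 × 9.8 − T = 14.7 a.
Adding the two equations eliminates T: 103.723 = 22.7 a, so a = 4.5693 m/s².
Then from the hanging weight's equation, T = 14.7 × (9.8 − 4.5693) = 76.891 N.

76.891 N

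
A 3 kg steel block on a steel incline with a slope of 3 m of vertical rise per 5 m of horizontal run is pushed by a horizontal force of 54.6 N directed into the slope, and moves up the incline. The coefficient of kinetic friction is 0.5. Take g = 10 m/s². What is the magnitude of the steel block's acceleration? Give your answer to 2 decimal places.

The horizontal push has components F cos 30.96° = 54.6 × 0.8575 = 46.820 N up the incline and F sin 30.96° = 54.6 × 0.5145 = 28.092 N pressing into the surface.
The normal force is therefore N = mg cos 30.96° + F sin 30.96° = 25.725 + 28.092 = 53.817 N, and kinetic friction down the slope is μN = 0.5 × 53.817 = 26.909 N.
Along the incline: F cos 30.96° − mg sin 30.96° − μN = ma, so 46.820 − 15.435 − 26.909 = 3 a, giving a = 1.4920 m/s².

1.49 m/s²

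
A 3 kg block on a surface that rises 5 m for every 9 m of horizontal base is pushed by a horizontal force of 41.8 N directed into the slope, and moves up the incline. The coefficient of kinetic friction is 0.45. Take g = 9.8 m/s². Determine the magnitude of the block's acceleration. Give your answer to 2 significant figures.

0.52 m/s²

The horizontal push has components F cos 29.05° = 41.8 × 0.8742 = 36.542 N up the incline and F sin 29.05° = 41.8 × 0.4856 = 20.298 N pressing into the surface.
The normal force is therefore N = mg cos 29.05° + F sin 29.05° = 25.701 + 20.298 = 45.999 N, and kinetic friction down the slope is μN = 0.45 × 45.999 = 20.700 N.
Along the incline: F cos 29.05° − mg sin 29.05° − μN = ma, so 36.542 − 14.277 − 20.700 = 3 a, giving a = 0.5217 m/s².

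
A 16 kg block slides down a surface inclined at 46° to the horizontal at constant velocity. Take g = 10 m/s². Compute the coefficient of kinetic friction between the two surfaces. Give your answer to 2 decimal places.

1.04

At constant velocity the net force along the incline is zero: mg sin 46° = μ mg cos 46°.
So μ = tan 46° = 0.7193 / 0.6947 = 1.0354.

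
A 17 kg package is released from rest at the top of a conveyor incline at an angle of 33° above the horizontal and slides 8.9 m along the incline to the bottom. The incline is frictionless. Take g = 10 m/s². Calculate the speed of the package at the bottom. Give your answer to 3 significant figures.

9.85 m/s

The weight component along the incline is mg sin 33° = 92.589 N and the normal force is N = mg cos 33° = 142.574 N.
With no friction, a = g sin 33° = 5.4464 m/s².
Starting from rest over a distance of 8.9 m, v² = 2aL = 2 × 5.4464 × 8.9 = 96.9459, so v = 9.8461 m/s.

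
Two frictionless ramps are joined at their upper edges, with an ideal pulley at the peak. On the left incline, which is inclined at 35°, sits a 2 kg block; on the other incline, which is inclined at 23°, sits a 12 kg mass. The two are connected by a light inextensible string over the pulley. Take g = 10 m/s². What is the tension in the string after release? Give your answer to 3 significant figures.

16.5 N

Resolve each weight along its own incline: the 2 kg mass has component 2 × 10 × sin 35° = 11.472 N down its slope, and the 12 kg mass has 12 × 10 × sin 23° = 46.888 N down its slope.
The 12 kg side's 46.888 N exceeds the other side's 11.472 N, so that mass slides down and the 2 kg mass slides up. Taking that direction as positive, Newton's second law for the whole system gives 46.888 − 11.472 = (2 + 12) a, so a = 35.416 / 14 = 2.5297 m/s².
For the 2 kg mass (up-slope positive): T − 11.472 = 2 × 2.5297, so T = 16.531 N.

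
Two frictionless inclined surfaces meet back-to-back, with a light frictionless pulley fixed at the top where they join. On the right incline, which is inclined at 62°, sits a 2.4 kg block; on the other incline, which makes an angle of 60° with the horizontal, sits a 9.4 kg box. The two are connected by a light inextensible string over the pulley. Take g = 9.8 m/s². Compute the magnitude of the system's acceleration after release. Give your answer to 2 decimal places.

5.00 m/s²

Resolve each weight along its own incline: the 2.4 kg mass has component 2.4 × 9.8 × sin 62° = 20.767 N down its slope, and the 9.4 kg mass has 9.4 × 9.8 × sin 60° = 79.778 N down its slope.
The 9.4 kg side's 79.778 N exceeds the other side's 20.767 N, so that mass slides down and the 2.4 kg mass slides up. Taking that direction as positive, Newton's second law for the whole system gives 79.778 − 20.767 = (2.4 + 9.4) a, so a = 59.011 / 11.8 = 5.0009 m/s².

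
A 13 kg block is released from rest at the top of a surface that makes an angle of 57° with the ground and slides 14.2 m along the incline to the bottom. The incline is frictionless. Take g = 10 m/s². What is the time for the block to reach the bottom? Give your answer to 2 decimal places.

The weight component along the incline is mg sin 57° = 109.027 N and the normal force is N = mg cos 57° = 70.803 N.
With no friction, a = g sin 57° = 8.3867 m/s².
Starting from rest, L = ½at², so t = √(2L/a) = √(2 × 14.2 / 8.3867) = 1.8402 s.

1.84 s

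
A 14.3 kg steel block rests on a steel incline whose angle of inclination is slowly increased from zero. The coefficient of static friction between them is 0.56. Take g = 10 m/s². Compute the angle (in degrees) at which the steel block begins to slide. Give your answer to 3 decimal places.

29.249°

At the threshold of sliding, static friction is at its maximum μ_s N and exactly balances the weight component along the incline: mg sin θ = μ_s mg cos θ.
Hence tan θ = μ_s = 0.56, so θ = arctan(0.56) = 29.2488°.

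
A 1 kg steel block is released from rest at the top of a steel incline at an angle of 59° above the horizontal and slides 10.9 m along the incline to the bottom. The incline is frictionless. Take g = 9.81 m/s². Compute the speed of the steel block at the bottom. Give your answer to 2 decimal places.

13.54 m/s

The weight component along the incline is mg sin 59° = 8.409 N and the normal force is N = mg cos 59° = 5.053 N.
With no friction, a = g sin 59° = 8.4088 m/s².
Starting from rest over a distance of 10.9 m, v² = 2aL = 2 × 8.4088 × 10.9 = 183.3118, so v = 13.5393 m/s.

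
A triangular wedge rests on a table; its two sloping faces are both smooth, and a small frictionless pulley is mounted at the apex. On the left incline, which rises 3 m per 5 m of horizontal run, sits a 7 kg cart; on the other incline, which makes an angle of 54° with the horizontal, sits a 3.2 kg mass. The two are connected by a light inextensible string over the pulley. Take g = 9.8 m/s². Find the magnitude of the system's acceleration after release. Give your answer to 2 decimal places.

Resolve each weight along its own incline: the 7 kg mass has component 7 × 9.8 × sin 30.96° = 35.294 N down its slope, and the 3.2 kg mass has 3.2 × 9.8 × sin 54° = 25.371 N down its slope.
The 7 kg side's 35.294 N exceeds the other side's 25.371 N, so that mass slides down and the 3.2 kg mass slides up. Taking that direction as positive, Newton's second law for the whole system gives 35.294 − 25.371 = (7 + 3.2) a, so a = 9.923 / 10.2 = 0.9728 m/s².

0.97 m/s²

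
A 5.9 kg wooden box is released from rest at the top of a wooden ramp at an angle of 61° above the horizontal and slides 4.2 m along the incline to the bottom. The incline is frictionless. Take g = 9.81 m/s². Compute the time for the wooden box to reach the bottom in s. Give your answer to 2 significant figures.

The weight component along the incline is mg sin 61° = 50.622 N and the normal force is N = mg cos 61° = 28.060 N.
With no friction, a = g sin 61° = 8.5800 m/s².
Starting from rest, L = ½at², so t = √(2L/a) = √(2 × 4.2 / 8.5800) = 0.9895 s.

0.99 s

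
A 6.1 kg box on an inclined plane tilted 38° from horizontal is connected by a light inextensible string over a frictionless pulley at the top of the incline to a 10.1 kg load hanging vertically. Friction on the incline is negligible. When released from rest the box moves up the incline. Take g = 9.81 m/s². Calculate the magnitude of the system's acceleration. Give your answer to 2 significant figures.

3.8 m/s²

For the box on the incline: the weight component along the slope is m₁g sin 38° = 6.1 × 9.81 × 0.6157 = 36.844 N and the normal force is N = m₁g cos 38° = 47.155 N.
Newton's second law for the box (up-slope positive): T − 36.844 = 6.1 a. For the hanging load (downward positive): 10.1 × 9.81 − T = 10.1 a.
Adding the two equations eliminates T: 62.237 = 16.2 a, so a = 3.8418 m/s².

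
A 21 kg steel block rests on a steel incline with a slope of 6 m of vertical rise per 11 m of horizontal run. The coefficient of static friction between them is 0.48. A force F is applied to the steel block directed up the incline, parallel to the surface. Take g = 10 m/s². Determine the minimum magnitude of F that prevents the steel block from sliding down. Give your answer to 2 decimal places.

The normal force is N = mg cos 28.61° = 184.358 N. With F at its minimum the steel block is on the verge of sliding down, so static friction is at its maximum μ_s N = 0.48 × 184.358 = 88.492 N and acts up the slope.
Equilibrium along the incline: F + μ_s N = mg sin 28.61°, so F = 100.559 − 88.492 = 12.067 N.

12.07 N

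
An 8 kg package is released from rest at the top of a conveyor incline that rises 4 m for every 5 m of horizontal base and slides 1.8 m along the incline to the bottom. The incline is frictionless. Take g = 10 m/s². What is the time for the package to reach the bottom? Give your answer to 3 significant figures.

0.759 s

The weight component along the incline is mg sin 38.66° = 49.976 N and the normal force is N = mg cos 38.66° = 62.470 N.
With no friction, a = g sin 38.66° = 6.2470 m/s².
Starting from rest, L = ½at², so t = √(2L/a) = √(2 × 1.8 / 6.2470) = 0.7591 s.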